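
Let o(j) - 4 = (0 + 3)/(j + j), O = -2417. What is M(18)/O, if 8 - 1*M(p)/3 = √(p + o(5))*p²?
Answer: -24/2417 + 486*√2230/12085 ≈ 1.8891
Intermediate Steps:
o(j) = 4 + 3/(2*j) (o(j) = 4 + (0 + 3)/(j + j) = 4 + 3/((2*j)) = 4 + 3*(1/(2*j)) = 4 + 3/(2*j))
M(p) = 24 - 3*p²*√(43/10 + p) (M(p) = 24 - 3*√(p + (4 + (3/2)/5))*p² = 24 - 3*√(p + (4 + (3/2)*(⅕)))*p² = 24 - 3*√(p + (4 + 3/10))*p² = 24 - 3*√(p + 43/10)*p² = 24 - 3*√(43/10 + p)*p² = 24 - 3*p²*√(43/10 + p))
M(18)/O = (24 - 3/10*18²*√(430 + 100*18))/(-2417) = (24 - 3/10*324*√(430 + 1800))*(-1/2417) = (24 - 3/10*324*√2230)*(-1/2417) = (24 - 486*√2230/5)*(-1/2417) = -24/2417 + 486*√2230/12085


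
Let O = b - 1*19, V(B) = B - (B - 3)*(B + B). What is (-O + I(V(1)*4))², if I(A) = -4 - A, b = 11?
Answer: 256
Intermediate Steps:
V(B) = B - 2*B*(-3 + B) (V(B) = B - (-3 + B)*2*B = B - 2*B*(-3 + B))
O = -8 (O = 11 - 1*19 = 11 - 19 = -8)
(-O + I(V(1)*4))² = (-1*(-8) + (-4 - 1*(7 - 2*1)*4))² = (8 + (-4 - 1*(7 - 2)*4))² = (8 + (-4 - 1*5*4))² = (8 + (-4 - 5*4))² = (8 + (-4 - 1*20))² = (8 + (-4 - 20))² = (8 - 24)² = (-16)² = 256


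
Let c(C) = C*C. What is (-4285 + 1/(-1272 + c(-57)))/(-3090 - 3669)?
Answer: 8471444/13362543 ≈ 0.63397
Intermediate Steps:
c(C) = C²
(-4285 + 1/(-1272 + c(-57)))/(-3090 - 3669) = (-4285 + 1/(-1272 + (-57)²))/(-3090 - 3669) = (-4285 + 1/(-1272 + 3249))/(-6759) = (-4285 + 1/1977)*(-1/6759) = -8471444/1977*(-1/6759) = 8471444/13362543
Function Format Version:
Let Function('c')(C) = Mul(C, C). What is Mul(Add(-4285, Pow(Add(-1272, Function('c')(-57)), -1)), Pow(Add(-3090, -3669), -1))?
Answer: Rational(8471444, 13362543) ≈ 0.63397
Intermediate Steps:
Function('c')(C) = Pow(C, 2)
Mul(Add(-4285, Pow(Add(-1272, Function('c')(-57)), -1)), Pow(Add(-3090, -3669), -1)) = Mul(Add(-4285, Pow(Add(-1272, Pow(-57, 2)), -1)), Pow(Add(-3090, -3669), -1)) = Mul(Add(-4285, Pow(Add(-1272, 3249), -1)), Pow(-6759, -1)) = Mul(Add(-4285, Pow(1977, -1)), Rational(-1, 6759)) = Mul(Add(-4285, Rational(1, 1977)), Rational(-1, 6759)) = Mul(Rational(-8471444, 1977), Rational(-1, 6759)) = Rational(8471444, 13362543)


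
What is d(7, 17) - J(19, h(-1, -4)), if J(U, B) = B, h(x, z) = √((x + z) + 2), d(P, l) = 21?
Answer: 21 - I*√3 ≈ 21.0 - 1.732*I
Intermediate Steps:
h(x, z) = √(2 + x + z)
d(7, 17) - J(19, h(-1, -4)) = 21 - √(2 - 1 - 4) = 21 - √(-3) = 21 - I*√3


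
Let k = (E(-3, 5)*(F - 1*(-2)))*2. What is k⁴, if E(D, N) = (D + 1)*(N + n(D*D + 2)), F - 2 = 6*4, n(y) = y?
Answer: 10312216477696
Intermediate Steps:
F = 26 (F = 2 + 6*4 = 2 + 24 = 26)
E(D, N) = (1 + D)*(2 + N + D²) (E(D, N) = (D + 1)*(N + (D*D + 2)) = (1 + D)*(N + (D² + 2)) = (1 + D)*(N + (2 + D²)) = (1 + D)*(2 + N + D²))
k = -1792 (k = ((2 + 5 + (-3)² - 3*5 - 3*(2 + (-3)²))*(26 - 1*(-2)))*2 = ((2 + 5 + 9 - 15 - 3*(2 + 9))*(26 + 2))*2 = ((2 + 5 + 9 - 15 - 3*11)*28)*2 = ((2 + 5 + 9 - 15 - 33)*28)*2 = -32*28*2 = -896*2 = -1792)
k⁴ = (-1792)⁴ = 10312216477696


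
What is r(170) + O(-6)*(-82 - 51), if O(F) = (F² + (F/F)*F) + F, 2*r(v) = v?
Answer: -3107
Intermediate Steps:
r(v) = v/2
O(F) = F² + 2*F (O(F) = (F² + 1*F) + F = (F² + F) + F = (F + F²) + F = F² + 2*F)
r(170) + O(-6)*(-82 - 51) = (½)*170 + (-6*(2 - 6))*(-82 - 51) = 85 - 6*(-4)*(-133) = 85 + 24*(-133) = 85 - 3192 = -3107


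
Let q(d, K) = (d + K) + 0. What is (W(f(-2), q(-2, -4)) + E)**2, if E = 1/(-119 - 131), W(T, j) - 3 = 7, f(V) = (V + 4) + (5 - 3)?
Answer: 6245001/62500 ≈ 99.920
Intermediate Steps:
q(d, K) = K + d (q(d, K) = (K + d) + 0 = K + d)
f(V) = 6 + V (f(V) = (4 + V) + 2 = 6 + V)
W(T, j) = 10 (W(T, j) = 3 + 7 = 10)
E = -1/250 (E = 1/(-250) = -1/250 ≈ -0.0040000)
(W(f(-2), q(-2, -4)) + E)**2 = (10 - 1/250)**2 = (2499/250)**2 = 6245001/62500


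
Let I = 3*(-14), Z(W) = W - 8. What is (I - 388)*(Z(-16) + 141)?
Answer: -50310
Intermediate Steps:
Z(W) = -8 + W
I = -42
(I - 388)*(Z(-16) + 141) = (-42 - 388)*((-8 - 16) + 141) = -430*(-24 + 141) = -430*117 = -50310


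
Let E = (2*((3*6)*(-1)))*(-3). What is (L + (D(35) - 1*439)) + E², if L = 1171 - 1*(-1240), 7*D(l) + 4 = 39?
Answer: 13641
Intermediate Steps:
D(l) = 5 (D(l) = -4/7 + (⅐)*39 = -4/7 + 39/7 = 5)
L = 2411 (L = 1171 + 1240 = 2411)
E = 108 (E = (2*(18*(-1)))*(-3) = (2*(-18))*(-3) = -36*(-3) = 108)
(L + (D(35) - 1*439)) + E² = (2411 + (5 - 1*439)) + 108² = (2411 + (5 - 439)) + 11664 = (2411 - 434) + 11664 = 1977 + 11664 = 13641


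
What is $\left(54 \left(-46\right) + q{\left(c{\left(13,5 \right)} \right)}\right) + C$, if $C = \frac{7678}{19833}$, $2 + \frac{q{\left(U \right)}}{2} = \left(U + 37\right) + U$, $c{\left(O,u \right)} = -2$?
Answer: $- \frac{4366168}{1803} \approx -2421.6$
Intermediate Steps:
$q{\left(U \right)} = 70 + 4 U$ ($q{\left(U \right)} = -4 + 2 \left(\left(U + 37\right) + U\right) = -4 + 2 \left(\left(37 + U\right) + U\right) = -4 + 2 \left(37 + 2 U\right) = -4 + \left(74 + 4 U\right) = 70 + 4 U$)
$C = \frac{698}{1803}$ ($C = 7678 \cdot \frac{1}{19833} = \frac{698}{1803} \approx 0.38713$)
$\left(54 \left(-46\right) + q{\left(c{\left(13,5 \right)} \right)}\right) + C = \left(54 \left(-46\right) + \left(70 + 4 \left(-2\right)\right)\right) + \frac{698}{1803} = \left(-2484 + \left(70 - 8\right)\right) + \frac{698}{1803} = \left(-2484 + 62\right) + \frac{698}{1803} = -2422 + \frac{698}{1803} = - \frac{4366168}{1803}$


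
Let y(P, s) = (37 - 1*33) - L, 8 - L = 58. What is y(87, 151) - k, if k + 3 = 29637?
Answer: -29580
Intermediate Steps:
L = -50 (L = 8 - 1*58 = 8 - 58 = -50)
k = 29634 (k = -3 + 29637 = 29634)
y(P, s) = 54 (y(P, s) = (37 - 1*33) - 1*(-50) = (37 - 33) + 50 = 4 + 50 = 54)
y(87, 151) - k = 54 - 1*29634 = 54 - 29634 = -29580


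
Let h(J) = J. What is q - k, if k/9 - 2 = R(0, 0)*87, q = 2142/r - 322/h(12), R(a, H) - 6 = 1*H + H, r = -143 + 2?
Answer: -1341763/282 ≈ -4758.0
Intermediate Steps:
r = -141
R(a, H) = 6 + 2*H (R(a, H) = 6 + (1*H + H) = 6 + (H + H) = 6 + 2*H)
q = -11851/282 (q = 2142/(-141) - 322/12 = 2142*(-1/141) - 322*1/12 = -714/47 - 161/6 = -11851/282 ≈ -42.025)
k = 4716 (k = 18 + 9*((6 + 2*0)*87) = 18 + 9*((6 + 0)*87) = 18 + 9*(6*87) = 18 + 9*522 = 18 + 4698 = 4716)
q - k = -11851/282 - 1*4716 = -11851/282 - 4716 = -1341763/282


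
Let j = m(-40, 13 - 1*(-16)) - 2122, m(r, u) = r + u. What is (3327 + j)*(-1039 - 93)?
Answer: -1351608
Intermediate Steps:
j = -2133 (j = (-40 + (13 - 1*(-16))) - 2122 = (-40 + (13 + 16)) - 2122 = (-40 + 29) - 2122 = -11 - 2122 = -2133)
(3327 + j)*(-1039 - 93) = (3327 - 2133)*(-1039 - 93) = 1194*(-1132) = -1351608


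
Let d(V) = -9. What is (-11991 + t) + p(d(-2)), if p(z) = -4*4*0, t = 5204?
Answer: -6787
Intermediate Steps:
p(z) = 0 (p(z) = -16*0 = 0)
(-11991 + t) + p(d(-2)) = (-11991 + 5204) + 0 = -6787 + 0 = -6787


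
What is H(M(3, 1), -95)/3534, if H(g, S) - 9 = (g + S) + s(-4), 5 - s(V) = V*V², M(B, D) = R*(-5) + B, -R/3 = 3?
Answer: 1/114 ≈ 0.0087719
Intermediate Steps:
R = -9 (R = -3*3 = -9)
M(B, D) = 45 + B (M(B, D) = -9*(-5) + B = 45 + B)
s(V) = 5 - V³ (s(V) = 5 - V*V² = 5 - V³)
H(g, S) = 78 + S + g (H(g, S) = 9 + ((g + S) + (5 - 1*(-4)³)) = 9 + ((S + g) + (5 - 1*(-64))) = 9 + ((S + g) + (5 + 64)) = 9 + ((S + g) + 69) = 9 + (69 + S + g) = 78 + S + g)
H(M(3, 1), -95)/3534 = (78 - 95 + (45 + 3))/3534 = (78 - 95 + 48)*(1/3534) = 31*(1/3534) = 1/114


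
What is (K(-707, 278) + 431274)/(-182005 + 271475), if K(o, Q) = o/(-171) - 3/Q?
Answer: 4100419889/850644972 ≈ 4.8204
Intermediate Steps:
K(o, Q) = -3/Q - o/171 (K(o, Q) = o*(-1/171) - 3/Q = -o/171 - 3/Q = -3/Q - o/171)
(K(-707, 278) + 431274)/(-182005 + 271475) = ((-3/278 - 1/171*(-707)) + 431274)/(-182005 + 271475) = ((-3*1/278 + 707/171) + 431274)/89470 = ((-3/278 + 707/171) + 431274)*(1/89470) = (196033/47538 + 431274)*(1/89470) = (20502099445/47538)*(1/89470) = 4100419889/850644972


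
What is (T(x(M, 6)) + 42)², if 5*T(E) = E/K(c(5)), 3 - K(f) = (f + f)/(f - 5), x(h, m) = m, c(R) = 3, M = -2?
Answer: 44521/25 ≈ 1780.8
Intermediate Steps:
K(f) = 3 - 2*f/(-5 + f) (K(f) = 3 - (f + f)/(f - 5) = 3 - 2*f/(-5 + f))
T(E) = E/30 (T(E) = (E/(((-15 + 3)/(-5 + 3))))/5 = (E/((-12/(-2))))/5 = (E/((-½*(-12))))/5 = (E/6)/5 = E/30)
(T(x(M, 6)) + 42)² = ((1/30)*6 + 42)² = (⅕ + 42)² = (211/5)² = 44521/25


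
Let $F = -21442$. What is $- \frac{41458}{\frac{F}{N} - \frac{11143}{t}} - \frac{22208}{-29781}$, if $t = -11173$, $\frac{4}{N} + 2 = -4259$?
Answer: $\frac{11307529607585084}{15200431778268819} \approx 0.7439$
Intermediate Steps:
$N = - \frac{4}{4261}$ ($N = \frac{4}{-2 - 4259} = \frac{4}{-4261} = 4 \left(- \frac{1}{4261}\right) = - \frac{4}{4261} \approx -0.00093875$)
$- \frac{41458}{\frac{F}{N} - \frac{11143}{t}} - \frac{22208}{-29781} = - \frac{41458}{- \frac{21442}{- \frac{4}{4261}} - \frac{11143}{-11173}} - \frac{22208}{-29781} = - \frac{41458}{\left(-21442\right) \left(- \frac{4261}{4}\right) - - \frac{11143}{11173}} - - \frac{22208}{29781} = - \frac{41458}{\frac{45682181}{2} + \frac{11143}{11173}} + \frac{22208}{29781} = - \frac{41458}{\frac{510407030599}{22346}} + \frac{22208}{29781} = \left(-41458\right) \frac{22346}{510407030599} + \frac{22208}{29781} = - \frac{926420468}{510407030599} + \frac{22208}{29781} = \frac{11307529607585084}{15200431778268819}$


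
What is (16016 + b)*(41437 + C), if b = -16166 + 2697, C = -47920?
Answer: -16512201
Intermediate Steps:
b = -13469
(16016 + b)*(41437 + C) = (16016 - 13469)*(41437 - 47920) = 2547*(-6483) = -16512201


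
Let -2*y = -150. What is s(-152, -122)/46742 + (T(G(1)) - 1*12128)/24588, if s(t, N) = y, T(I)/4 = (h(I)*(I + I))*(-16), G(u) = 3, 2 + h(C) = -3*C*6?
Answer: 110024273/287323074 ≈ 0.38293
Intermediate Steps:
h(C) = -2 - 18*C (h(C) = -2 - 3*C*6 = -2 - 18*C)
y = 75 (y = -½*(-150) = 75)
T(I) = -128*I*(-2 - 18*I) (T(I) = 4*(((-2 - 18*I)*(I + I))*(-16)) = 4*(((-2 - 18*I)*(2*I))*(-16)) = 4*((2*I*(-2 - 18*I))*(-16)) = 4*(-32*I*(-2 - 18*I)) = -128*I*(-2 - 18*I))
s(t, N) = 75
s(-152, -122)/46742 + (T(G(1)) - 1*12128)/24588 = 75/46742 + (256*3*(1 + 9*3) - 1*12128)/24588 = 75*(1/46742) + (256*3*(1 + 27) - 12128)*(1/24588) = 75/46742 + (256*3*28 - 12128)*(1/24588) = 75/46742 + (21504 - 12128)*(1/24588) = 75/46742 + 9376*(1/24588) = 75/46742 + 2344/6147 = 110024273/287323074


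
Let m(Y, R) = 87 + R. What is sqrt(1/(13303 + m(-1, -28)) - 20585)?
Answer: I*sqrt(3675308547378)/13362 ≈ 143.47*I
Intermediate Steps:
sqrt(1/(13303 + m(-1, -28)) - 20585) = sqrt(1/(13303 + (87 - 28)) - 20585) = sqrt(1/(13303 + 59) - 20585) = sqrt(1/13362 - 20585) = sqrt(-275056769/13362) = I*sqrt(3675308547378)/13362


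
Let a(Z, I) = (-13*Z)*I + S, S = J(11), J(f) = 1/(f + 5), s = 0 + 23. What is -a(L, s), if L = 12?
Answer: 57407/16 ≈ 3587.9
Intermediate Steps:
s = 23
J(f) = 1/(5 + f)
S = 1/16 (S = 1/(5 + 11) = 1/16 ≈ 0.062500)
a(Z, I) = 1/16 - 13*I*Z (a(Z, I) = (-13*Z)*I + 1/16 = -13*I*Z + 1/16 = 1/16 - 13*I*Z)
-a(L, s) = -(1/16 - 13*23*12) = -(1/16 - 3588) = -1*(-57407/16) = 57407/16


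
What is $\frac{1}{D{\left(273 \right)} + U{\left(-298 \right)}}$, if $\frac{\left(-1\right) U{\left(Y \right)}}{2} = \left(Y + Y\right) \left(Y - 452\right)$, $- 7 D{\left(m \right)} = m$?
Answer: $- \frac{1}{894039} \approx -1.1185 \cdot 10^{-6}$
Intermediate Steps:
$D{\left(m \right)} = - \frac{m}{7}$
$U{\left(Y \right)} = - 4 Y \left(-452 + Y\right)$ ($U{\left(Y \right)} = - 2 \left(Y + Y\right) \left(Y - 452\right) = - 2 \cdot 2 Y \left(-452 + Y\right) = - 4 Y \left(-452 + Y\right)$)
$\frac{1}{D{\left(273 \right)} + U{\left(-298 \right)}} = \frac{1}{\left(- \frac{1}{7}\right) 273 + 4 \left(-298\right) \left(452 - -298\right)} = \frac{1}{-39 + 4 \left(-298\right) \left(452 + 298\right)} = \frac{1}{-39 + 4 \left(-298\right) 750} = \frac{1}{-39 - 894000} = \frac{1}{-894039} = - \frac{1}{894039}$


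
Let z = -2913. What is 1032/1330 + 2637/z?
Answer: -83499/645715 ≈ -0.12931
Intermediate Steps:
1032/1330 + 2637/z = 1032/1330 + 2637/(-2913) = 1032*(1/1330) + 2637*(-1/2913) = 516/665 - 879/971 = -83499/645715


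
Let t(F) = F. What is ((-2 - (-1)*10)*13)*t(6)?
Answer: 624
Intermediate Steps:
((-2 - (-1)*10)*13)*t(6) = ((-2 - (-1)*10)*13)*6 = ((-2 - 1*(-10))*13)*6 = ((-2 + 10)*13)*6 = (8*13)*6 = 104*6 = 624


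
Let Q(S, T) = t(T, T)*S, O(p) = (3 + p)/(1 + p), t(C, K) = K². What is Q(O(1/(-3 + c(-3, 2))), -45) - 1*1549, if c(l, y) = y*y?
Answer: 2501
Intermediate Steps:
c(l, y) = y²
O(p) = (3 + p)/(1 + p)
Q(S, T) = S*T² (Q(S, T) = T²*S = S*T²)
Q(O(1/(-3 + c(-3, 2))), -45) - 1*1549 = ((3 + 1/(-3 + 2²))/(1 + 1/(-3 + 2²)))*(-45)² - 1*1549 = ((3 + 1/(-3 + 4))/(1 + 1/(-3 + 4)))*2025 - 1549 = ((3 + 1/1)/(1 + 1/1))*2025 - 1549 = ((3 + 1)/(1 + 1))*2025 - 1549 = (4/2)*2025 - 1549 = ((½)*4)*2025 - 1549 = 2*2025 - 1549 = 4050 - 1549 = 2501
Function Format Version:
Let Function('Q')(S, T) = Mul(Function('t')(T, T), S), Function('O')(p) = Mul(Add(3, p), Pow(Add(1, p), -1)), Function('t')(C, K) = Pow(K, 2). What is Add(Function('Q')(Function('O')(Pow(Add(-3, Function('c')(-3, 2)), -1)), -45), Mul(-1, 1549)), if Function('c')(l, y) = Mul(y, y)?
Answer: 2501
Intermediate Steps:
Function('c')(l, y) = Pow(y, 2)
Function('O')(p) = Mul(Pow(Add(1, p), -1), Add(3, p))
Function('Q')(S, T) = Mul(S, Pow(T, 2)) (Function('Q')(S, T) = Mul(Pow(T, 2), S) = Mul(S, Pow(T, 2)))
Add(Function('Q')(Function('O')(Pow(Add(-3, Function('c')(-3, 2)), -1)), -45), Mul(-1, 1549)) = Add(Mul(Mul(Pow(Add(1, Pow(Add(-3, Pow(2, 2)), -1)), -1), Add(3, Pow(Add(-3, Pow(2, 2)), -1))), Pow(-45, 2)), Mul(-1, 1549)) = Add(Mul(Mul(Pow(Add(1, Pow(Add(-3, 4), -1)), -1), Add(3, Pow(Add(-3, 4), -1))), 2025), -1549) = Add(Mul(Mul(Pow(Add(1, Pow(1, -1)), -1), Add(3, Pow(1, -1))), 2025), -1549) = Add(Mul(Mul(Pow(Add(1, 1), -1), Add(3, 1)), 2025), -1549) = Add(Mul(Mul(Pow(2, -1), 4), 2025), -1549) = Add(Mul(Mul(Rational(1, 2), 4), 2025), -1549) = Add(Mul(2, 2025), -1549) = Add(4050, -1549) = 2501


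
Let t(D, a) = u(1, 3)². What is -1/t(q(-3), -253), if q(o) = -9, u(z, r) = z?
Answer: -1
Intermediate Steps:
t(D, a) = 1 (t(D, a) = 1² = 1)
-1/t(q(-3), -253) = -1/1 = -1*1 = -1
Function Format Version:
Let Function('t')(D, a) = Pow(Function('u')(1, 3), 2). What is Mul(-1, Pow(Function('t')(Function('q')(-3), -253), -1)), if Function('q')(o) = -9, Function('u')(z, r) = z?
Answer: -1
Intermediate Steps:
Function('t')(D, a) = 1 (Function('t')(D, a) = Pow(1, 2) = 1)
Mul(-1, Pow(Function('t')(Function('q')(-3), -253), -1)) = Mul(-1, Pow(1, -1)) = Mul(-1, 1) = -1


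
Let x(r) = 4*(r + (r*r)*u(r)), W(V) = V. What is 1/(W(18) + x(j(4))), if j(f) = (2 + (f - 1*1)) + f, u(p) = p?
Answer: 1/2970 ≈ 0.00033670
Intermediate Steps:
j(f) = 1 + 2*f (j(f) = (2 + (f - 1)) + f = (2 + (-1 + f)) + f = (1 + f) + f = 1 + 2*f)
x(r) = 4*r + 4*r**3 (x(r) = 4*(r + (r*r)*r) = 4*(r + r**2*r) = 4*(r + r**3) = 4*r + 4*r**3)
1/(W(18) + x(j(4))) = 1/(18 + 4*(1 + 2*4)*(1 + (1 + 2*4)**2)) = 1/(18 + 4*(1 + 8)*(1 + (1 + 8)**2)) = 1/(18 + 4*9*(1 + 9**2)) = 1/(18 + 4*9*(1 + 81)) = 1/(18 + 4*9*82) = 1/(18 + 2952) = 1/2970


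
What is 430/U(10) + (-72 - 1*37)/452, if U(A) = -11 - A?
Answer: -196649/9492 ≈ -20.717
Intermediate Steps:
430/U(10) + (-72 - 1*37)/452 = 430/(-11 - 1*10) + (-72 - 1*37)/452 = 430/(-11 - 10) + (-72 - 37)*(1/452) = 430/(-21) - 109*1/452 = 430*(-1/21) - 109/452 = -430/21 - 109/452 = -196649/9492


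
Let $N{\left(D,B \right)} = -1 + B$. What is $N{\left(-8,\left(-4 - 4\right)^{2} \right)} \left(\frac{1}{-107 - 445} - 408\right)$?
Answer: $- \frac{4729557}{184} \approx -25704.0$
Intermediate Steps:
$N{\left(-8,\left(-4 - 4\right)^{2} \right)} \left(\frac{1}{-107 - 445} - 408\right) = \left(-1 + \left(-4 - 4\right)^{2}\right) \left(\frac{1}{-107 - 445} - 408\right) = \left(-1 + \left(-8\right)^{2}\right) \left(\frac{1}{-552} - 408\right) = \left(-1 + 64\right) \left(- \frac{1}{552} - 408\right) = 63 \left(- \frac{225217}{552}\right) = - \frac{4729557}{184}$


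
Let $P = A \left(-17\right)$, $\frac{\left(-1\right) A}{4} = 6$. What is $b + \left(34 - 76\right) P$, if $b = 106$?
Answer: $-17030$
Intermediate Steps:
$A = -24$ ($A = \left(-4\right) 6 = -24$)
$P = 408$ ($P = \left(-24\right) \left(-17\right) = 408$)
$b + \left(34 - 76\right) P = 106 + \left(34 - 76\right) 408 = 106 - 17136 = -17030$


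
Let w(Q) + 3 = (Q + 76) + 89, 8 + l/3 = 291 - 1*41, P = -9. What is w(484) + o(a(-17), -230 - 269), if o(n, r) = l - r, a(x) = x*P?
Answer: 1871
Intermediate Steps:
a(x) = -9*x (a(x) = x*(-9) = -9*x)
l = 726 (l = -24 + 3*(291 - 1*41) = -24 + 3*(291 - 41) = -24 + 3*250 = -24 + 750 = 726)
w(Q) = 162 + Q (w(Q) = -3 + ((Q + 76) + 89) = -3 + ((76 + Q) + 89) = -3 + (165 + Q) = 162 + Q)
o(n, r) = 726 - r
w(484) + o(a(-17), -230 - 269) = (162 + 484) + (726 - (-230 - 269)) = 646 + (726 - 1*(-499)) = 646 + (726 + 499) = 646 + 1225 = 1871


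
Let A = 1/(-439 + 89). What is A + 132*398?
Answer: 18387599/350 ≈ 52536.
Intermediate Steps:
A = -1/350 (A = 1/(-350) = -1/350 ≈ -0.0028571)
A + 132*398 = -1/350 + 132*398 = -1/350 + 52536 = 18387599/350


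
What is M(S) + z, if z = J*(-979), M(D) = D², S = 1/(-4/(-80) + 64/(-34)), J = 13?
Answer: -4939602183/388129 ≈ -12727.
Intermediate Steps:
S = -340/623 (S = 1/(-4*(-1/80) + 64*(-1/34)) = 1/(1/20 - 32/17) = 1/(-623/340) = -340/623 ≈ -0.54575)
z = -12727 (z = 13*(-979) = -12727)
M(S) + z = (-340/623)² - 12727 = 115600/388129 - 12727 = -4939602183/388129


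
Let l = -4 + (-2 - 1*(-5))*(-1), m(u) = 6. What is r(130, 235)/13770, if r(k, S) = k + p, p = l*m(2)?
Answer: 44/6885 ≈ 0.0063907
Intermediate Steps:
l = -7 (l = -4 + (-2 + 5)*(-1) = -4 + 3*(-1) = -4 - 3 = -7)
p = -42 (p = -7*6 = -42)
r(k, S) = -42 + k (r(k, S) = k - 42 = -42 + k)
r(130, 235)/13770 = (-42 + 130)/13770 = 88*(1/13770) = 44/6885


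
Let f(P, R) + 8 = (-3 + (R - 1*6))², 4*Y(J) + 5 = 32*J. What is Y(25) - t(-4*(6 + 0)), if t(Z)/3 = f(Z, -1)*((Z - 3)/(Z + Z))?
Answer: 87/2 ≈ 43.500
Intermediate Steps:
Y(J) = -5/4 + 8*J (Y(J) = -5/4 + (32*J)/4 = -5/4 + 8*J)
f(P, R) = -8 + (-9 + R)² (f(P, R) = -8 + (-3 + (R - 1*6))² = -8 + (-3 + (R - 6))² = -8 + (-3 + (-6 + R))² = -8 + (-9 + R)²)
t(Z) = 138*(-3 + Z)/Z (t(Z) = 3*((-8 + (-9 - 1)²)*((Z - 3)/(Z + Z))) = 3*((-8 + (-10)²)*((-3 + Z)/((2*Z)))) = 3*((-8 + 100)*((-3 + Z)*(1/(2*Z)))) = 3*(92*((-3 + Z)/(2*Z))) = 3*(46*(-3 + Z)/Z) = 138*(-3 + Z)/Z)
Y(25) - t(-4*(6 + 0)) = (-5/4 + 8*25) - (138 - 414*(-1/(4*(6 + 0)))) = (-5/4 + 200) - (138 - 414/((-4*6))) = 795/4 - (138 - 414/(-24)) = 795/4 - (138 - 414*(-1/24)) = 795/4 - (138 + 69/4) = 795/4 - 1*621/4 = 795/4 - 621/4 = 87/2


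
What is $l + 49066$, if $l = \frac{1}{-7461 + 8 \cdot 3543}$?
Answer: $\frac{1024645279}{20883} \approx 49066.0$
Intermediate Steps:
$l = \frac{1}{20883}$ ($l = \frac{1}{-7461 + 28344} = \frac{1}{20883} \approx 4.7886 \cdot 10^{-5}$)
$l + 49066 = \frac{1}{20883} + 49066 = \frac{1024645279}{20883}$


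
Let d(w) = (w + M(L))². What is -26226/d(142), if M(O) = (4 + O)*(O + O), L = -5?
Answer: -13113/11552 ≈ -1.1351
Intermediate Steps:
M(O) = 2*O*(4 + O) (M(O) = (4 + O)*(2*O) = 2*O*(4 + O))
d(w) = (10 + w)² (d(w) = (w + 2*(-5)*(4 - 5))² = (w + 2*(-5)*(-1))² = (w + 10)² = (10 + w)²)
-26226/d(142) = -26226/(10 + 142)² = -26226/(152²) = -26226/23104 = -26226*1/23104 = -13113/11552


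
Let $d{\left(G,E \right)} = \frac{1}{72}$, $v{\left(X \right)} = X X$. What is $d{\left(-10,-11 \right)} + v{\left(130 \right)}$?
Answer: $\frac{1216801}{72} \approx 16900.0$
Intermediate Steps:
$v{\left(X \right)} = X^{2}$
$d{\left(G,E \right)} = \frac{1}{72}$
$d{\left(-10,-11 \right)} + v{\left(130 \right)} = \frac{1}{72} + 130^{2} = \frac{1}{72} + 16900 = \frac{1216801}{72}$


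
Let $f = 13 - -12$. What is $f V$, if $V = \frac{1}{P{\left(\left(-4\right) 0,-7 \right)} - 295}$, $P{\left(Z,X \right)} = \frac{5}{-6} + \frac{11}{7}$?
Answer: $- \frac{1050}{12359} \approx -0.084958$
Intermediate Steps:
$P{\left(Z,X \right)} = \frac{31}{42}$ ($P{\left(Z,X \right)} = 5 \left(- \frac{1}{6}\right) + 11 \cdot \frac{1}{7} = - \frac{5}{6} + \frac{11}{7} = \frac{31}{42}$)
$V = - \frac{42}{12359}$ ($V = \frac{1}{\frac{31}{42} - 295} = \frac{1}{- \frac{12359}{42}} = - \frac{42}{12359} \approx -0.0033983$)
$f = 25$ ($f = 13 + 12 = 25$)
$f V = 25 \left(- \frac{42}{12359}\right) = - \frac{1050}{12359}$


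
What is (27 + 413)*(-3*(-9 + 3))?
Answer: 7920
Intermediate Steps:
(27 + 413)*(-3*(-9 + 3)) = 440*(-3*(-6)) = 440*18 = 7920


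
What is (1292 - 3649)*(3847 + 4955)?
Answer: -20746314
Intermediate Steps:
(1292 - 3649)*(3847 + 4955) = -2357*8802 = -20746314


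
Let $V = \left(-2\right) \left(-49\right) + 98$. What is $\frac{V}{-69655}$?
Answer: $- \frac{196}{69655} \approx -0.0028139$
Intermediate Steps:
$V = 196$ ($V = 98 + 98 = 196$)
$\frac{V}{-69655} = \frac{196}{-69655} = 196 \left(- \frac{1}{69655}\right) = - \frac{196}{69655}$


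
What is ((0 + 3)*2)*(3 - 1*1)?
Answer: 12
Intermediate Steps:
((0 + 3)*2)*(3 - 1*1) = (3*2)*(3 - 1) = 6*2 = 12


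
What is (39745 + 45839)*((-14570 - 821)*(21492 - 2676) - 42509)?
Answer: -24788512530960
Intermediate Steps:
(39745 + 45839)*((-14570 - 821)*(21492 - 2676) - 42509) = 85584*(-15391*18816 - 42509) = 85584*(-289597056 - 42509) = 85584*(-289639565) = -24788512530960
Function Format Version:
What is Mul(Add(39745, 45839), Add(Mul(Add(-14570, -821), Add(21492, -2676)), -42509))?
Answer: -24788512530960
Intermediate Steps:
Mul(Add(39745, 45839), Add(Mul(Add(-14570, -821), Add(21492, -2676)), -42509)) = Mul(85584, Add(Mul(-15391, 18816), -42509)) = Mul(85584, Add(-289597056, -42509)) = Mul(85584, -289639565) = -24788512530960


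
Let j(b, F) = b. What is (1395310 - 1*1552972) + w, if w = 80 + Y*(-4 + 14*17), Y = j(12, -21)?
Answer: -154774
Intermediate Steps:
Y = 12
w = 2888 (w = 80 + 12*(-4 + 14*17) = 80 + 12*(-4 + 238) = 80 + 12*234 = 80 + 2808 = 2888)
(1395310 - 1*1552972) + w = (1395310 - 1*1552972) + 2888 = (1395310 - 1552972) + 2888 = -157662 + 2888 = -154774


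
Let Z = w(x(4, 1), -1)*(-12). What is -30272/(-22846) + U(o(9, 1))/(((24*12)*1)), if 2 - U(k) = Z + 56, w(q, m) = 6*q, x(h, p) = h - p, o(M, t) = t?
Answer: 344983/182768 ≈ 1.8875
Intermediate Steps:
Z = -216 (Z = (6*(4 - 1*1))*(-12) = (6*(4 - 1))*(-12) = (6*3)*(-12) = 18*(-12) = -216)
U(k) = 162 (U(k) = 2 - (-216 + 56) = 2 - 1*(-160) = 2 + 160 = 162)
-30272/(-22846) + U(o(9, 1))/(((24*12)*1)) = -30272/(-22846) + 162/(((24*12)*1)) = -30272*(-1/22846) + 162/((288*1)) = 15136/11423 + 162/288 = 15136/11423 + 162*(1/288) = 15136/11423 + 9/16 = 344983/182768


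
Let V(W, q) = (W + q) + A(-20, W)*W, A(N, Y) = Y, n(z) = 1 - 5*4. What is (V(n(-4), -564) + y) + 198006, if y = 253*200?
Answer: 248384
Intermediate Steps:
n(z) = -19 (n(z) = 1 - 20 = -19)
y = 50600
V(W, q) = W + q + W² (V(W, q) = (W + q) + W*W = (W + q) + W² = W + q + W²)
(V(n(-4), -564) + y) + 198006 = ((-19 - 564 + (-19)²) + 50600) + 198006 = ((-19 - 564 + 361) + 50600) + 198006 = (-222 + 50600) + 198006 = 50378 + 198006 = 248384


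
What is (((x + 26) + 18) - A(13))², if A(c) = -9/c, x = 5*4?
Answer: 707281/169 ≈ 4185.1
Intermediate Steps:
x = 20
(((x + 26) + 18) - A(13))² = (((20 + 26) + 18) - (-9)/13)² = ((46 + 18) - (-9)/13)² = (64 - 1*(-9/13))² = (64 + 9/13)² = (841/13)² = 707281/169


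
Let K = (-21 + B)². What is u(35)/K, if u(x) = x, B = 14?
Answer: 5/7 ≈ 0.71429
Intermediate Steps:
K = 49 (K = (-21 + 14)² = (-7)² = 49)
u(35)/K = 35/49 = 35*(1/49) = 5/7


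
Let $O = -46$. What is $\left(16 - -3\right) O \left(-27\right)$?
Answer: $23598$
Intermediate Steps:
$\left(16 - -3\right) O \left(-27\right) = \left(16 - -3\right) \left(-46\right) \left(-27\right) = \left(16 + 3\right) \left(-46\right) \left(-27\right) = 19 \left(-46\right) \left(-27\right) = \left(-874\right) \left(-27\right) = 23598$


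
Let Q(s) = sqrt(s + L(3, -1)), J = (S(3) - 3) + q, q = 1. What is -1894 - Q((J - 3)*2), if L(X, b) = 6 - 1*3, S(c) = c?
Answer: -1894 - I ≈ -1894.0 - 1.0*I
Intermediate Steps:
L(X, b) = 3 (L(X, b) = 6 - 3 = 3)
J = 1 (J = (3 - 3) + 1 = 0 + 1 = 1)
Q(s) = sqrt(3 + s) (Q(s) = sqrt(s + 3) = sqrt(3 + s))
-1894 - Q((J - 3)*2) = -1894 - sqrt(3 + (1 - 3)*2) = -1894 - sqrt(3 - 2*2) = -1894 - sqrt(3 - 4) = -1894 - sqrt(-1) = -1894 - I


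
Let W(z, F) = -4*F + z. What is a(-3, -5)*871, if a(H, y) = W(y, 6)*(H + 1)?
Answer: 50518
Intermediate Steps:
W(z, F) = z - 4*F
a(H, y) = (1 + H)*(-24 + y) (a(H, y) = (y - 4*6)*(H + 1) = (y - 24)*(1 + H) = (-24 + y)*(1 + H) = (1 + H)*(-24 + y))
a(-3, -5)*871 = ((1 - 3)*(-24 - 5))*871 = -2*(-29)*871 = 58*871 = 50518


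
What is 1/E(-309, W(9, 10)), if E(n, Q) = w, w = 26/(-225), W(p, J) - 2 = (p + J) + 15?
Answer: -225/26 ≈ -8.6538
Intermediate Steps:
W(p, J) = 17 + J + p (W(p, J) = 2 + ((p + J) + 15) = 2 + ((J + p) + 15) = 2 + (15 + J + p) = 17 + J + p)
w = -26/225 (w = 26*(-1/225) = -26/225 ≈ -0.11556)
E(n, Q) = -26/225
1/E(-309, W(9, 10)) = 1/(-26/225) = -225/26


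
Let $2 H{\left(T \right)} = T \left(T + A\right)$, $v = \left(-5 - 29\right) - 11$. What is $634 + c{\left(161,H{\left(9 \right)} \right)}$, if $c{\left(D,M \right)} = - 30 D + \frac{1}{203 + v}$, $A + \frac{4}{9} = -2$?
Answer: $- \frac{662967}{158} \approx -4196.0$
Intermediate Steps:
$v = -45$ ($v = -34 - 11 = -45$)
$A = - \frac{22}{9}$ ($A = - \frac{4}{9} - 2 = - \frac{22}{9} \approx -2.4444$)
$H{\left(T \right)} = \frac{T \left(- \frac{22}{9} + T\right)}{2}$ ($H{\left(T \right)} = \frac{T \left(T - \frac{22}{9}\right)}{2} = \frac{T \left(- \frac{22}{9} + T\right)}{2}$)
$c{\left(D,M \right)} = \frac{1}{158} - 30 D$ ($c{\left(D,M \right)} = - 30 D + \frac{1}{203 - 45} = - 30 D + \frac{1}{158} = \frac{1}{158} - 30 D$)
$634 + c{\left(161,H{\left(9 \right)} \right)} = 634 + \left(\frac{1}{158} - 4830\right) = 634 - \frac{763139}{158} = - \frac{662967}{158}$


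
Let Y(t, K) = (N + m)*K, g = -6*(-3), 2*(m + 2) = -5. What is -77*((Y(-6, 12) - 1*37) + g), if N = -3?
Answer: 8393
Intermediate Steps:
m = -9/2 (m = -2 + (1/2)*(-5) = -2 - 5/2 = -9/2 ≈ -4.5000)
g = 18
Y(t, K) = -15*K/2 (Y(t, K) = (-3 - 9/2)*K = -15*K/2)
-77*((Y(-6, 12) - 1*37) + g) = -77*((-15/2*12 - 1*37) + 18) = -77*((-90 - 37) + 18) = -77*(-127 + 18) = -77*(-109) = 8393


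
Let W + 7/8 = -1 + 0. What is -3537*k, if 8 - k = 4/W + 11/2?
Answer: -163881/10 ≈ -16388.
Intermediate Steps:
W = -15/8 (W = -7/8 + (-1 + 0) = -7/8 - 1 = -15/8 ≈ -1.8750)
k = 139/30 (k = 8 - (4/(-15/8) + 11/2) = 8 - (4*(-8/15) + 11*(1/2)) = 8 - (-32/15 + 11/2) = 8 - 1*101/30 = 8 - 101/30 = 139/30 ≈ 4.6333)
-3537*k = -3537*139/30 = -163881/10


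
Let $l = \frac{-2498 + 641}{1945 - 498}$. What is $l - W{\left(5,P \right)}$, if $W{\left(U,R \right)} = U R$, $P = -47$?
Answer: $\frac{338188}{1447} \approx 233.72$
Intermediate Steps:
$W{\left(U,R \right)} = R U$
$l = - \frac{1857}{1447} \approx -1.2833$
$l - W{\left(5,P \right)} = - \frac{1857}{1447} - \left(-47\right) 5 = - \frac{1857}{1447} - -235 = - \frac{1857}{1447} + 235 = \frac{338188}{1447}$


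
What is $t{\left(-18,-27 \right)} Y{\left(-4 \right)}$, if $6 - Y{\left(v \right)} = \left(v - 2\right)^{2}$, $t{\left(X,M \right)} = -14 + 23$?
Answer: $-270$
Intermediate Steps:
$t{\left(X,M \right)} = 9$
$Y{\left(v \right)} = 6 - \left(-2 + v\right)^{2}$ ($Y{\left(v \right)} = 6 - \left(v - 2\right)^{2} = 6 - \left(-2 + v\right)^{2}$)
$t{\left(-18,-27 \right)} Y{\left(-4 \right)} = 9 \left(6 - \left(-2 - 4\right)^{2}\right) = 9 \left(6 - \left(-6\right)^{2}\right) = 9 \left(6 - 36\right) = 9 \left(-30\right) = -270$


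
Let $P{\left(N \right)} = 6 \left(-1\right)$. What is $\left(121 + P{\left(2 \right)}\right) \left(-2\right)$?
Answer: $-230$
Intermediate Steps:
$P{\left(N \right)} = -6$
$\left(121 + P{\left(2 \right)}\right) \left(-2\right) = \left(121 - 6\right) \left(-2\right) = 115 \left(-2\right) = -230$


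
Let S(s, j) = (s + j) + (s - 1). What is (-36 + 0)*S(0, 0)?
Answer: 36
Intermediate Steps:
S(s, j) = -1 + j + 2*s (S(s, j) = (j + s) + (-1 + s) = -1 + j + 2*s)
(-36 + 0)*S(0, 0) = (-36 + 0)*(-1 + 0 + 2*0) = -36*(-1 + 0 + 0) = -36*(-1) = 36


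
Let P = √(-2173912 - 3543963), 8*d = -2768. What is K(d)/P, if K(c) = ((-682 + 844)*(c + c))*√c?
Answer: -112104*√79135390/1143575 ≈ -872.05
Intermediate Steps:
d = -346 (d = (⅛)*(-2768) = -346)
P = 5*I*√228715 (P = √(-5717875) = 5*I*√228715 ≈ 2391.2*I)
K(c) = 324*c^(3/2) (K(c) = (162*(2*c))*√c = (324*c)*√c = 324*c^(3/2))
K(d)/P = (324*(-346)^(3/2))/((5*I*√228715)) = (324*(-346*I*√346))*(-I*√228715/1143575) = (-112104*I*√346)*(-I*√228715/1143575) = -112104*√79135390/1143575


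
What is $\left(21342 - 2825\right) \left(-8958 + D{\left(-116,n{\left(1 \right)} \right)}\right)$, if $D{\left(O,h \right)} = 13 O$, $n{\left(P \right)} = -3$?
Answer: $-193798922$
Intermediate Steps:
$\left(21342 - 2825\right) \left(-8958 + D{\left(-116,n{\left(1 \right)} \right)}\right) = \left(21342 - 2825\right) \left(-8958 + 13 \left(-116\right)\right) = 18517 \left(-8958 - 1508\right) = 18517 \left(-10466\right) = -193798922$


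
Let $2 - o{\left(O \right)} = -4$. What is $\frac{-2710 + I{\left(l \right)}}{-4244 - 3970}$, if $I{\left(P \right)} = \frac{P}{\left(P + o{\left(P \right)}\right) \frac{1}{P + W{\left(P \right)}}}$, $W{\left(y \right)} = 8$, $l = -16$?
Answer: $\frac{2269}{6845} \approx 0.33148$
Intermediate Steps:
$o{\left(O \right)} = 6$ ($o{\left(O \right)} = 2 - -4 = 2 + 4 = 6$)
$I{\left(P \right)} = \frac{P \left(8 + P\right)}{6 + P}$ ($I{\left(P \right)} = \frac{P}{\left(P + 6\right) \frac{1}{P + 8}} = \frac{P}{\left(6 + P\right) \frac{1}{8 + P}} = \frac{P}{\frac{1}{8 + P} \left(6 + P\right)} = P \frac{8 + P}{6 + P} = \frac{P \left(8 + P\right)}{6 + P}$)
$\frac{-2710 + I{\left(l \right)}}{-4244 - 3970} = \frac{-2710 - \frac{16 \left(8 - 16\right)}{6 - 16}}{-4244 - 3970} = \frac{-2710 - 16 \frac{1}{-10} \left(-8\right)}{-8214} = \left(-2710 - \left(- \frac{8}{5}\right) \left(-8\right)\right) \left(- \frac{1}{8214}\right) = \left(-2710 - \frac{64}{5}\right) \left(- \frac{1}{8214}\right) = \left(- \frac{13614}{5}\right) \left(- \frac{1}{8214}\right) = \frac{2269}{6845}$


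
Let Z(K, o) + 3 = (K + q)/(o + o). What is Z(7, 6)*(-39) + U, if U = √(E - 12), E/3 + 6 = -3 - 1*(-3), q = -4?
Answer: 429/4 + I*√30 ≈ 107.25 + 5.4772*I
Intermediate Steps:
E = -18 (E = -18 + 3*(-3 - 1*(-3)) = -18 + 3*(-3 + 3) = -18 + 3*0 = -18 + 0 = -18)
Z(K, o) = -3 + (-4 + K)/(2*o) (Z(K, o) = -3 + (K - 4)/(o + o) = -3 + (-4 + K)/((2*o)) = -3 + (-4 + K)*(1/(2*o)) = -3 + (-4 + K)/(2*o))
U = I*√30 (U = √(-18 - 12) = √(-30) = I*√30 ≈ 5.4772*I)
Z(7, 6)*(-39) + U = ((½)*(-4 + 7 - 6*6)/6)*(-39) + I*√30 = ((½)*(⅙)*(-4 + 7 - 36))*(-39) + I*√30 = ((½)*(⅙)*(-33))*(-39) + I*√30 = -11/4*(-39) + I*√30 = 429/4 + I*√30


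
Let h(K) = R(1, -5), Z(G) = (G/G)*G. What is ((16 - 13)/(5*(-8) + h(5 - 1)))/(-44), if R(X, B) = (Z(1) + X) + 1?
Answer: 3/1628 ≈ 0.0018428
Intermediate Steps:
Z(G) = G (Z(G) = 1*G = G)
R(X, B) = 2 + X (R(X, B) = (1 + X) + 1 = 2 + X)
h(K) = 3 (h(K) = 2 + 1 = 3)
((16 - 13)/(5*(-8) + h(5 - 1)))/(-44) = ((16 - 13)/(5*(-8) + 3))/(-44) = (3/(-40 + 3))*(-1/44) = (3/(-37))*(-1/44) = (3*(-1/37))*(-1/44) = -3/37*(-1/44) = 3/1628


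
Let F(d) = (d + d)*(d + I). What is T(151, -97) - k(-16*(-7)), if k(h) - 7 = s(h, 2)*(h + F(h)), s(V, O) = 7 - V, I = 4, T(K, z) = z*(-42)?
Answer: 2744147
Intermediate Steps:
T(K, z) = -42*z
F(d) = 2*d*(4 + d) (F(d) = (d + d)*(d + 4) = (2*d)*(4 + d) = 2*d*(4 + d))
k(h) = 7 + (7 - h)*(h + 2*h*(4 + h))
T(151, -97) - k(-16*(-7)) = -42*(-97) - (7 - 2*(-16*(-7))³ + 5*(-16*(-7))² + 63*(-16*(-7))) = 4074 - (7 - 2*112³ + 5*112² + 63*112) = 4074 - (7 - 2*1404928 + 5*12544 + 7056) = 4074 - (7 - 2809856 + 62720 + 7056) = 4074 - 1*(-2740073) = 4074 + 2740073 = 2744147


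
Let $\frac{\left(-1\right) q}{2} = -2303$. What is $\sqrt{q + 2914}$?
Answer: $4 \sqrt{470} \approx 86.718$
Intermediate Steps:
$q = 4606$ ($q = \left(-2\right) \left(-2303\right) = 4606$)
$\sqrt{q + 2914} = \sqrt{4606 + 2914} = \sqrt{7520} = 4 \sqrt{470}$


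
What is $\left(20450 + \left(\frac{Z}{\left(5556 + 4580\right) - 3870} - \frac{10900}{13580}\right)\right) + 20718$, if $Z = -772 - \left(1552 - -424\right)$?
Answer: $\frac{87574334145}{2127307} \approx 41167.0$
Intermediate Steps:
$Z = -2748$ ($Z = -772 - \left(1552 + 424\right) = -772 - 1976 = -2748$)
$\left(20450 + \left(\frac{Z}{\left(5556 + 4580\right) - 3870} - \frac{10900}{13580}\right)\right) + 20718 = \left(20450 - \left(\frac{545}{679} + \frac{2748}{\left(5556 + 4580\right) - 3870}\right)\right) + 20718 = \left(20450 - \left(\frac{545}{679} + \frac{2748}{10136 - 3870}\right)\right) + 20718 = \left(20450 - \left(\frac{545}{679} + \frac{2748}{6266}\right)\right) + 20718 = \left(20450 - \frac{2640431}{2127307}\right) + 20718 = \frac{43500787719}{2127307} + 20718 = \frac{87574334145}{2127307}$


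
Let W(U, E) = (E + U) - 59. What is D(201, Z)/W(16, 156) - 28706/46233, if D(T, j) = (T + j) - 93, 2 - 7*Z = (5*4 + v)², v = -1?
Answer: -4351945/36570303 ≈ -0.11900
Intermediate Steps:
W(U, E) = -59 + E + U
Z = -359/7 (Z = 2/7 - (5*4 - 1)²/7 = 2/7 - (20 - 1)²/7 = 2/7 - ⅐*19² = 2/7 - ⅐*361 = 2/7 - 361/7 = -359/7 ≈ -51.286)
D(T, j) = -93 + T + j
D(201, Z)/W(16, 156) - 28706/46233 = (-93 + 201 - 359/7)/(-59 + 156 + 16) - 28706/46233 = (397/7)/113 - 28706*1/46233 = (397/7)*(1/113) - 28706/46233 = 397/791 - 28706/46233 = -4351945/36570303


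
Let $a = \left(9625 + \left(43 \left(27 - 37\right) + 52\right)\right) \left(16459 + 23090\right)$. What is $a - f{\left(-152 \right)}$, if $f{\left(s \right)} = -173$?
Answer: $365709776$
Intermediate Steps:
$a = 365709603$ ($a = \left(9625 + \left(43 \left(-10\right) + 52\right)\right) 39549 = \left(9625 + \left(-430 + 52\right)\right) 39549 = \left(9625 - 378\right) 39549 = 9247 \cdot 39549 = 365709603$)
$a - f{\left(-152 \right)} = 365709603 - -173 = 365709603 + 173 = 365709776$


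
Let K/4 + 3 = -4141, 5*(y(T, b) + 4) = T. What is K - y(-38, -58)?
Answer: -82822/5 ≈ -16564.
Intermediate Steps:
y(T, b) = -4 + T/5
K = -16576 (K = -12 + 4*(-4141) = -12 - 16564 = -16576)
K - y(-38, -58) = -16576 - (-4 + (1/5)*(-38)) = -16576 - (-4 - 38/5) = -16576 - 1*(-58/5) = -16576 + 58/5 = -82822/5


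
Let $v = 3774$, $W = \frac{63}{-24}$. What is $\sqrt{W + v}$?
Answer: $\frac{\sqrt{60342}}{4} \approx 61.411$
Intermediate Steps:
$W = - \frac{21}{8}$ ($W = 63 \left(- \frac{1}{24}\right) = - \frac{21}{8} \approx -2.625$)
$\sqrt{W + v} = \sqrt{- \frac{21}{8} + 3774} = \sqrt{\frac{30171}{8}} = \frac{\sqrt{60342}}{4}$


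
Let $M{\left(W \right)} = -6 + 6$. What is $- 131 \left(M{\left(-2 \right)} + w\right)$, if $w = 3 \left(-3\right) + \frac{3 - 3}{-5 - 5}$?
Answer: $1179$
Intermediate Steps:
$M{\left(W \right)} = 0$
$w = -9$ ($w = -9 + \frac{0}{-10} = -9 + 0 \left(- \frac{1}{10}\right) = -9 + 0 = -9$)
$- 131 \left(M{\left(-2 \right)} + w\right) = - 131 \left(0 - 9\right) = \left(-131\right) \left(-9\right) = 1179$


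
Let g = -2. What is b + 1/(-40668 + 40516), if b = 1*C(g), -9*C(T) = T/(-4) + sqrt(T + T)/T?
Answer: -85/1368 + I/9 ≈ -0.062135 + 0.11111*I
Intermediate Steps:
C(T) = T/36 - sqrt(2)/(9*sqrt(T)) (C(T) = -(T/(-4) + sqrt(T + T)/T)/9 = -(T*(-1/4) + sqrt(2*T)/T)/9 = -(-T/4 + (sqrt(2)*sqrt(T))/T)/9 = -(-T/4 + sqrt(2)/sqrt(T))/9 = T/36 - sqrt(2)/(9*sqrt(T)))
b = -1/18 + I/9 (b = 1*((1/36)*(-2) - sqrt(2)/(9*sqrt(-2))) = 1*(-1/18 - sqrt(2)*(-I*sqrt(2)/2)/9) = 1*(-1/18 + I/9) = -1/18 + I/9 ≈ -0.055556 + 0.11111*I)
b + 1/(-40668 + 40516) = (-1/18 + I/9) + 1/(-40668 + 40516) = (-1/18 + I/9) + 1/(-152) = (-1/18 + I/9) - 1/152 = -85/1368 + I/9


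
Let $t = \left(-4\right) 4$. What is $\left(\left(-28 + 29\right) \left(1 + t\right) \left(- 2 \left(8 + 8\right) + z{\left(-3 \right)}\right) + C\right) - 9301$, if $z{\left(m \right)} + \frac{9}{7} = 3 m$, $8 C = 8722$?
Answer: $- \frac{212141}{28} \approx -7576.5$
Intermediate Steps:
$C = \frac{4361}{4}$ ($C = \frac{1}{8} \cdot 8722 = \frac{4361}{4} \approx 1090.3$)
$t = -16$
$z{\left(m \right)} = - \frac{9}{7} + 3 m$
$\left(\left(-28 + 29\right) \left(1 + t\right) \left(- 2 \left(8 + 8\right) + z{\left(-3 \right)}\right) + C\right) - 9301 = \left(\left(-28 + 29\right) \left(1 - 16\right) \left(- 2 \left(8 + 8\right) + \left(- \frac{9}{7} + 3 \left(-3\right)\right)\right) + \frac{4361}{4}\right) - 9301 = \left(1 \left(-15\right) \left(\left(-2\right) 16 - \frac{72}{7}\right) + \frac{4361}{4}\right) - 9301 = \left(- 15 \left(-32 - \frac{72}{7}\right) + \frac{4361}{4}\right) - 9301 = \left(\left(-15\right) \left(- \frac{296}{7}\right) + \frac{4361}{4}\right) - 9301 = \left(\frac{4440}{7} + \frac{4361}{4}\right) - 9301 = \frac{48287}{28} - 9301 = - \frac{212141}{28}$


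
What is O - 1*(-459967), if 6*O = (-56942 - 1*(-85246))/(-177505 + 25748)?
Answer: 7221021445/15699 ≈ 4.5997e+5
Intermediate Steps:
O = -488/15699 (O = ((-56942 - 1*(-85246))/(-177505 + 25748))/6 = ((-56942 + 85246)/(-151757))/6 = (28304*(-1/151757))/6 = (⅙)*(-976/5233) = -488/15699 ≈ -0.031085)
O - 1*(-459967) = -488/15699 - 1*(-459967) = -488/15699 + 459967 = 7221021445/15699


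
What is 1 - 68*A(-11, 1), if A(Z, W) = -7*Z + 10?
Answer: -5915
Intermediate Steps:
A(Z, W) = 10 - 7*Z
1 - 68*A(-11, 1) = 1 - 68*(10 - 7*(-11)) = 1 - 68*(10 + 77) = 1 - 68*87 = 1 - 5916 = -5915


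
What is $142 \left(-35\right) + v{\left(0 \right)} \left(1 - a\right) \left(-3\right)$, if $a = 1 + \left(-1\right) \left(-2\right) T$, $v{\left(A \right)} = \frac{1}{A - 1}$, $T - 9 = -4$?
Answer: $-5000$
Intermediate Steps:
$T = 5$ ($T = 9 - 4 = 5$)
$v{\left(A \right)} = \frac{1}{-1 + A}$
$a = 11$ ($a = 1 + \left(-1\right) \left(-2\right) 5 = 1 + 2 \cdot 5 = 1 + 10 = 11$)
$142 \left(-35\right) + v{\left(0 \right)} \left(1 - a\right) \left(-3\right) = 142 \left(-35\right) + \frac{1 - 11}{-1 + 0} \left(-3\right) = -4970 + \frac{1 - 11}{-1} \left(-3\right) = -4970 + \left(-1\right) \left(-10\right) \left(-3\right) = -4970 + 10 \left(-3\right) = -4970 - 30 = -5000$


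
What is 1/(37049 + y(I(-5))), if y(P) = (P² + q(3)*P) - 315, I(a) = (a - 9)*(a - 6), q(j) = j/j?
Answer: 1/60604 ≈ 1.6501e-5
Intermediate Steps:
q(j) = 1
I(a) = (-9 + a)*(-6 + a)
y(P) = -315 + P + P² (y(P) = (P² + 1*P) - 315 = (P² + P) - 315 = (P + P²) - 315 = -315 + P + P²)
1/(37049 + y(I(-5))) = 1/(37049 + (-315 + (54 + (-5)² - 15*(-5)) + (54 + (-5)² - 15*(-5))²)) = 1/(37049 + (-315 + (54 + 25 + 75) + (54 + 25 + 75)²)) = 1/(37049 + (-315 + 154 + 154²)) = 1/(37049 + (-315 + 154 + 23716)) = 1/(37049 + 23555) = 1/60604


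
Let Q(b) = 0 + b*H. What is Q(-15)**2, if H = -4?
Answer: 3600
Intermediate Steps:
Q(b) = -4*b (Q(b) = 0 + b*(-4) = 0 - 4*b = -4*b)
Q(-15)**2 = (-4*(-15))**2 = 60**2 = 3600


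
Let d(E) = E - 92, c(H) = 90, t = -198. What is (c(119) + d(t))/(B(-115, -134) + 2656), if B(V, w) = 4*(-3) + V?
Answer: -200/2529 ≈ -0.079083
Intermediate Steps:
d(E) = -92 + E
B(V, w) = -12 + V
(c(119) + d(t))/(B(-115, -134) + 2656) = (90 + (-92 - 198))/((-12 - 115) + 2656) = (90 - 290)/(-127 + 2656) = -200/2529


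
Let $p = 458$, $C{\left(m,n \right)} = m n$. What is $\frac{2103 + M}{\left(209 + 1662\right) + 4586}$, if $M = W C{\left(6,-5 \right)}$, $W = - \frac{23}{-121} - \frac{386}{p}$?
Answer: $\frac{58814607}{178917013} \approx 0.32873$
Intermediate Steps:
$W = - \frac{18086}{27709}$ ($W = - \frac{23}{-121} - \frac{386}{458} = \left(-23\right) \left(- \frac{1}{121}\right) - \frac{193}{229} = \frac{23}{121} - \frac{193}{229} = - \frac{18086}{27709} \approx -0.65271$)
$M = \frac{542580}{27709}$ ($M = - \frac{18086 \cdot 6 \left(-5\right)}{27709} = \left(- \frac{18086}{27709}\right) \left(-30\right) = \frac{542580}{27709} \approx 19.581$)
$\frac{2103 + M}{\left(209 + 1662\right) + 4586} = \frac{2103 + \frac{542580}{27709}}{\left(209 + 1662\right) + 4586} = \frac{58814607}{27709 \left(1871 + 4586\right)} = \frac{58814607}{27709 \cdot 6457} = \frac{58814607}{27709} \cdot \frac{1}{6457} = \frac{58814607}{178917013}$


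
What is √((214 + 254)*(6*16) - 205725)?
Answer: I*√160797 ≈ 401.0*I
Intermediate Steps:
√((214 + 254)*(6*16) - 205725) = √(468*96 - 205725) = √(44928 - 205725) = √(-160797) = I*√160797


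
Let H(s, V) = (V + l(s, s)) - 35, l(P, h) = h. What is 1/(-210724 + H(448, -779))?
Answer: -1/211090 ≈ -4.7373e-6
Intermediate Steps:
H(s, V) = -35 + V + s (H(s, V) = (V + s) - 35 = -35 + V + s)
1/(-210724 + H(448, -779)) = 1/(-210724 + (-35 - 779 + 448)) = 1/(-210724 - 366) = 1/(-211090) = -1/211090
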